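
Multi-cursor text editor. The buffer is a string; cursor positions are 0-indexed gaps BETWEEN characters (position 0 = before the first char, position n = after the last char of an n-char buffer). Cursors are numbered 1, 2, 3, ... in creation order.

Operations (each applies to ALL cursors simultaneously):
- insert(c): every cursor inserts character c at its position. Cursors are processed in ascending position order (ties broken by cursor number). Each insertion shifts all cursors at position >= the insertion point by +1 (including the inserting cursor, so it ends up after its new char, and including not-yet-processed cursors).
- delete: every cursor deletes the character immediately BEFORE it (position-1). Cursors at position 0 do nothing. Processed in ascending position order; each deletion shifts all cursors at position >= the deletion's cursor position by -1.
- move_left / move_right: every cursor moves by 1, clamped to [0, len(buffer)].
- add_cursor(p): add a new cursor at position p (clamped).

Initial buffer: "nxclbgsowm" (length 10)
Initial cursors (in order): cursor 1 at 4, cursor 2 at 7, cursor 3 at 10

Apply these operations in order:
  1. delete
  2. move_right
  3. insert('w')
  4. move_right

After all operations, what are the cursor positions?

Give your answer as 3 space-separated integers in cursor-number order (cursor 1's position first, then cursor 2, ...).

After op 1 (delete): buffer="nxcbgow" (len 7), cursors c1@3 c2@5 c3@7, authorship .......
After op 2 (move_right): buffer="nxcbgow" (len 7), cursors c1@4 c2@6 c3@7, authorship .......
After op 3 (insert('w')): buffer="nxcbwgowww" (len 10), cursors c1@5 c2@8 c3@10, authorship ....1..2.3
After op 4 (move_right): buffer="nxcbwgowww" (len 10), cursors c1@6 c2@9 c3@10, authorship ....1..2.3

Answer: 6 9 10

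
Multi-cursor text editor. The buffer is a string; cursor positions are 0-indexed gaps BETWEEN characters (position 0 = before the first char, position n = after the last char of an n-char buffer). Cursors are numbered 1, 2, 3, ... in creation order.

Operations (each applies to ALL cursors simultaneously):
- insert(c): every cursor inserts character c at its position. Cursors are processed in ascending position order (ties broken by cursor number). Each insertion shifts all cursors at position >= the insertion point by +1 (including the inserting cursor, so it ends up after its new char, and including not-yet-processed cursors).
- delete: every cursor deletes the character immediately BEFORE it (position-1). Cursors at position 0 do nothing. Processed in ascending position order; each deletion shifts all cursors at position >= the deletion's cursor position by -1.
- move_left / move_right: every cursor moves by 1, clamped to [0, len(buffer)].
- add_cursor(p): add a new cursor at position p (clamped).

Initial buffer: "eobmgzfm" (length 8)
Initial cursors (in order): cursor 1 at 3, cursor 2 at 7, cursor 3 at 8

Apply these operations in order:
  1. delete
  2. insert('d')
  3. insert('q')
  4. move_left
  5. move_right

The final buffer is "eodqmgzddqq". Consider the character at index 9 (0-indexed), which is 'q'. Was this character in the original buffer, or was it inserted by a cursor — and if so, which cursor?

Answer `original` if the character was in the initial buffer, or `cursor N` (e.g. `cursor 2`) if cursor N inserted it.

After op 1 (delete): buffer="eomgz" (len 5), cursors c1@2 c2@5 c3@5, authorship .....
After op 2 (insert('d')): buffer="eodmgzdd" (len 8), cursors c1@3 c2@8 c3@8, authorship ..1...23
After op 3 (insert('q')): buffer="eodqmgzddqq" (len 11), cursors c1@4 c2@11 c3@11, authorship ..11...2323
After op 4 (move_left): buffer="eodqmgzddqq" (len 11), cursors c1@3 c2@10 c3@10, authorship ..11...2323
After op 5 (move_right): buffer="eodqmgzddqq" (len 11), cursors c1@4 c2@11 c3@11, authorship ..11...2323
Authorship (.=original, N=cursor N): . . 1 1 . . . 2 3 2 3
Index 9: author = 2

Answer: cursor 2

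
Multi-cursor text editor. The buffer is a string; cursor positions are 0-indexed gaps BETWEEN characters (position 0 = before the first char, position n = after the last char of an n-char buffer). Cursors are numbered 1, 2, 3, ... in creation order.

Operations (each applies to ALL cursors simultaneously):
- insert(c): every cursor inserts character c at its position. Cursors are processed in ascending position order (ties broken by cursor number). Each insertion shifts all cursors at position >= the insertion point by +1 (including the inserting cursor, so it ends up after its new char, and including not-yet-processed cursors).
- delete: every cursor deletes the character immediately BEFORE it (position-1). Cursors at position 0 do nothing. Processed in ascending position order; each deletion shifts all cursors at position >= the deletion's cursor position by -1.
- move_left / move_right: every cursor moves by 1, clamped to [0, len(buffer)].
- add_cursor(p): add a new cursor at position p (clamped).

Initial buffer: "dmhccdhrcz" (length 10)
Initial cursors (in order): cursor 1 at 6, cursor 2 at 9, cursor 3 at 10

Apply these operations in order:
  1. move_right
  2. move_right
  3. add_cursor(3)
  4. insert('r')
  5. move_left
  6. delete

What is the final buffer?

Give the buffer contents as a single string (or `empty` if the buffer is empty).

After op 1 (move_right): buffer="dmhccdhrcz" (len 10), cursors c1@7 c2@10 c3@10, authorship ..........
After op 2 (move_right): buffer="dmhccdhrcz" (len 10), cursors c1@8 c2@10 c3@10, authorship ..........
After op 3 (add_cursor(3)): buffer="dmhccdhrcz" (len 10), cursors c4@3 c1@8 c2@10 c3@10, authorship ..........
After op 4 (insert('r')): buffer="dmhrccdhrrczrr" (len 14), cursors c4@4 c1@10 c2@14 c3@14, authorship ...4.....1..23
After op 5 (move_left): buffer="dmhrccdhrrczrr" (len 14), cursors c4@3 c1@9 c2@13 c3@13, authorship ...4.....1..23
After op 6 (delete): buffer="dmrccdhrcr" (len 10), cursors c4@2 c1@7 c2@9 c3@9, authorship ..4....1.3

Answer: dmrccdhrcr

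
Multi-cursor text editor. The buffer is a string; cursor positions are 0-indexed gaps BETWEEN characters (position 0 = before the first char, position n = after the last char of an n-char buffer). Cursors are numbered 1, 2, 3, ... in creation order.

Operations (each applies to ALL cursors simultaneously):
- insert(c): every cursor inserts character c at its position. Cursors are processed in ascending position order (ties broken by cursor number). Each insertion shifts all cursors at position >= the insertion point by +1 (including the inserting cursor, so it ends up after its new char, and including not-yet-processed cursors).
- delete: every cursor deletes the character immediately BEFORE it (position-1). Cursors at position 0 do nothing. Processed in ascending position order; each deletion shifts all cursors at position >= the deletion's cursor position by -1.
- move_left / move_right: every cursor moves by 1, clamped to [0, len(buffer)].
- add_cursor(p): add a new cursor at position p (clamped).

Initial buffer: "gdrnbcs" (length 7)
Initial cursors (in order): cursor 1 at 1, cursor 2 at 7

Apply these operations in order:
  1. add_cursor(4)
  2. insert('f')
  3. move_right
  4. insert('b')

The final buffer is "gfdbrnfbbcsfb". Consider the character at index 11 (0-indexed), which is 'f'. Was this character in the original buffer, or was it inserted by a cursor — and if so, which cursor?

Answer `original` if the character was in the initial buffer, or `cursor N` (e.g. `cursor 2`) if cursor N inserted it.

After op 1 (add_cursor(4)): buffer="gdrnbcs" (len 7), cursors c1@1 c3@4 c2@7, authorship .......
After op 2 (insert('f')): buffer="gfdrnfbcsf" (len 10), cursors c1@2 c3@6 c2@10, authorship .1...3...2
After op 3 (move_right): buffer="gfdrnfbcsf" (len 10), cursors c1@3 c3@7 c2@10, authorship .1...3...2
After op 4 (insert('b')): buffer="gfdbrnfbbcsfb" (len 13), cursors c1@4 c3@9 c2@13, authorship .1.1..3.3..22
Authorship (.=original, N=cursor N): . 1 . 1 . . 3 . 3 . . 2 2
Index 11: author = 2

Answer: cursor 2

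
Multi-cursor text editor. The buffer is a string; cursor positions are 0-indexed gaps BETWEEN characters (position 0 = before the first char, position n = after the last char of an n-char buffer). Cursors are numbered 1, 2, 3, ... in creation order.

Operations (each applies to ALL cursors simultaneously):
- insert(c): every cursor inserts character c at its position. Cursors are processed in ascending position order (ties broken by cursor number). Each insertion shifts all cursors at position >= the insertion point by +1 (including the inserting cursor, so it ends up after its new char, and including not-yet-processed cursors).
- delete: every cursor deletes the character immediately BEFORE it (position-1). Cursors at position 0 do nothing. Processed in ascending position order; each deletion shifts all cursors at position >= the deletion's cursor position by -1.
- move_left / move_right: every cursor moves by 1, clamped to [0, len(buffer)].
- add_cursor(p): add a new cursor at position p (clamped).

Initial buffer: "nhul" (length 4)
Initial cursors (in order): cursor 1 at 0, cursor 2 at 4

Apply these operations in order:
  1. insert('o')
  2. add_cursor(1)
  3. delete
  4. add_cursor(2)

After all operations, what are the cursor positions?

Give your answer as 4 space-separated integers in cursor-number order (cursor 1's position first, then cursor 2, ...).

Answer: 0 4 0 2

Derivation:
After op 1 (insert('o')): buffer="onhulo" (len 6), cursors c1@1 c2@6, authorship 1....2
After op 2 (add_cursor(1)): buffer="onhulo" (len 6), cursors c1@1 c3@1 c2@6, authorship 1....2
After op 3 (delete): buffer="nhul" (len 4), cursors c1@0 c3@0 c2@4, authorship ....
After op 4 (add_cursor(2)): buffer="nhul" (len 4), cursors c1@0 c3@0 c4@2 c2@4, authorship ....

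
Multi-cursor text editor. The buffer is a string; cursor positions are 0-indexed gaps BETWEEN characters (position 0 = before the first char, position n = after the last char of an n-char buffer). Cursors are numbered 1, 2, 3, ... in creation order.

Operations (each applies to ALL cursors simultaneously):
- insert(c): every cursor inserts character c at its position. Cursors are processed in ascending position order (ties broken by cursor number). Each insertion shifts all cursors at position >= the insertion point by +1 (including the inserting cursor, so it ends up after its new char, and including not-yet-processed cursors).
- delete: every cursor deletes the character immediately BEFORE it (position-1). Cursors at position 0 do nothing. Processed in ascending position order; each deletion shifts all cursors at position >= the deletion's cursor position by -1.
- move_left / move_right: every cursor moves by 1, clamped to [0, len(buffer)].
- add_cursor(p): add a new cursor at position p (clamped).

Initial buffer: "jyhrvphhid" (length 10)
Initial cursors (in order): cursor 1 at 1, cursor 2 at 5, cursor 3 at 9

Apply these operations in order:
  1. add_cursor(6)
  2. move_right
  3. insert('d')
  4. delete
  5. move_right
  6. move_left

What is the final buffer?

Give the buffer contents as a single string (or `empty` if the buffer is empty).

After op 1 (add_cursor(6)): buffer="jyhrvphhid" (len 10), cursors c1@1 c2@5 c4@6 c3@9, authorship ..........
After op 2 (move_right): buffer="jyhrvphhid" (len 10), cursors c1@2 c2@6 c4@7 c3@10, authorship ..........
After op 3 (insert('d')): buffer="jydhrvpdhdhidd" (len 14), cursors c1@3 c2@8 c4@10 c3@14, authorship ..1....2.4...3
After op 4 (delete): buffer="jyhrvphhid" (len 10), cursors c1@2 c2@6 c4@7 c3@10, authorship ..........
After op 5 (move_right): buffer="jyhrvphhid" (len 10), cursors c1@3 c2@7 c4@8 c3@10, authorship ..........
After op 6 (move_left): buffer="jyhrvphhid" (len 10), cursors c1@2 c2@6 c4@7 c3@9, authorship ..........

Answer: jyhrvphhid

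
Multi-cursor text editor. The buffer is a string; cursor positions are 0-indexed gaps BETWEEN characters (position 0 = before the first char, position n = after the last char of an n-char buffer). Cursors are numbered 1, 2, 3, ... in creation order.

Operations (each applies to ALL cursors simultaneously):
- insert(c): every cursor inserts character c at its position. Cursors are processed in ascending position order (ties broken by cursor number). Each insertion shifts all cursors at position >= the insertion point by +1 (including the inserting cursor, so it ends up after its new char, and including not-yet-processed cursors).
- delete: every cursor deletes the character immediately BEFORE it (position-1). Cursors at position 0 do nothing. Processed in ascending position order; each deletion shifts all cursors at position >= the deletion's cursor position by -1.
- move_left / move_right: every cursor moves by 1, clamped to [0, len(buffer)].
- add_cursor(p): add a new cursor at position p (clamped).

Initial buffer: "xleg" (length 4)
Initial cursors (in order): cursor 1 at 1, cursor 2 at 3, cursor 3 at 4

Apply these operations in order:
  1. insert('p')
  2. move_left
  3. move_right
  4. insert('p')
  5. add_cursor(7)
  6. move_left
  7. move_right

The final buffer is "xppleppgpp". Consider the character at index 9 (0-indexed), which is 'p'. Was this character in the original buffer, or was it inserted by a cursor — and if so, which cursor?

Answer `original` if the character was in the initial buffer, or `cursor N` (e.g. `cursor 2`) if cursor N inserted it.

Answer: cursor 3

Derivation:
After op 1 (insert('p')): buffer="xplepgp" (len 7), cursors c1@2 c2@5 c3@7, authorship .1..2.3
After op 2 (move_left): buffer="xplepgp" (len 7), cursors c1@1 c2@4 c3@6, authorship .1..2.3
After op 3 (move_right): buffer="xplepgp" (len 7), cursors c1@2 c2@5 c3@7, authorship .1..2.3
After op 4 (insert('p')): buffer="xppleppgpp" (len 10), cursors c1@3 c2@7 c3@10, authorship .11..22.33
After op 5 (add_cursor(7)): buffer="xppleppgpp" (len 10), cursors c1@3 c2@7 c4@7 c3@10, authorship .11..22.33
After op 6 (move_left): buffer="xppleppgpp" (len 10), cursors c1@2 c2@6 c4@6 c3@9, authorship .11..22.33
After op 7 (move_right): buffer="xppleppgpp" (len 10), cursors c1@3 c2@7 c4@7 c3@10, authorship .11..22.33
Authorship (.=original, N=cursor N): . 1 1 . . 2 2 . 3 3
Index 9: author = 3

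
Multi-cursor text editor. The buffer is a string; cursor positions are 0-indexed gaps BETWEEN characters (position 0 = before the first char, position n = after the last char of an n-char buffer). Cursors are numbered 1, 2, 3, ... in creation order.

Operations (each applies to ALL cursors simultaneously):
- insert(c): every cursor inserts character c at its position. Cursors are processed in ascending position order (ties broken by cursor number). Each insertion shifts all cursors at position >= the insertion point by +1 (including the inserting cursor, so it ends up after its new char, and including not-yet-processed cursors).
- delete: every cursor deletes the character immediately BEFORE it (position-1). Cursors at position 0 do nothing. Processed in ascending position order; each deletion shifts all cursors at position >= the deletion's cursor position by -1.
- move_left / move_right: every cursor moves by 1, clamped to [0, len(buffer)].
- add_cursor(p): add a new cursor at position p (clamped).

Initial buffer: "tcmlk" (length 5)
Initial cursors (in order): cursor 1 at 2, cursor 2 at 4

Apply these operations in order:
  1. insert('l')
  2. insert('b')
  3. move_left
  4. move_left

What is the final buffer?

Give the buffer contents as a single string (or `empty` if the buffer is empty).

Answer: tclbmllbk

Derivation:
After op 1 (insert('l')): buffer="tclmllk" (len 7), cursors c1@3 c2@6, authorship ..1..2.
After op 2 (insert('b')): buffer="tclbmllbk" (len 9), cursors c1@4 c2@8, authorship ..11..22.
After op 3 (move_left): buffer="tclbmllbk" (len 9), cursors c1@3 c2@7, authorship ..11..22.
After op 4 (move_left): buffer="tclbmllbk" (len 9), cursors c1@2 c2@6, authorship ..11..22.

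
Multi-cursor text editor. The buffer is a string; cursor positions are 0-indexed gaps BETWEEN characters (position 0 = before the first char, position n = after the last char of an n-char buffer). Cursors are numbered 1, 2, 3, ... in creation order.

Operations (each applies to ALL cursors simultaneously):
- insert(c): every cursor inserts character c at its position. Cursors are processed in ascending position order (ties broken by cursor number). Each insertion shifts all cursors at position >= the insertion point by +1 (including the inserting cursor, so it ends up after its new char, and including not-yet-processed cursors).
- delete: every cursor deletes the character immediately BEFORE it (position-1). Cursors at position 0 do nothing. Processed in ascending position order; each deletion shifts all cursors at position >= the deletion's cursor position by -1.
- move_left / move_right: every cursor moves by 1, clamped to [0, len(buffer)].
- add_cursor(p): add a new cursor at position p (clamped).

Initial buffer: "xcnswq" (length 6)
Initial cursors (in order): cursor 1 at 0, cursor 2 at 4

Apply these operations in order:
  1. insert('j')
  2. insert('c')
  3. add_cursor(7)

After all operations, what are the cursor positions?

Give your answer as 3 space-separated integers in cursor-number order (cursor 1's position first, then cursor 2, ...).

After op 1 (insert('j')): buffer="jxcnsjwq" (len 8), cursors c1@1 c2@6, authorship 1....2..
After op 2 (insert('c')): buffer="jcxcnsjcwq" (len 10), cursors c1@2 c2@8, authorship 11....22..
After op 3 (add_cursor(7)): buffer="jcxcnsjcwq" (len 10), cursors c1@2 c3@7 c2@8, authorship 11....22..

Answer: 2 8 7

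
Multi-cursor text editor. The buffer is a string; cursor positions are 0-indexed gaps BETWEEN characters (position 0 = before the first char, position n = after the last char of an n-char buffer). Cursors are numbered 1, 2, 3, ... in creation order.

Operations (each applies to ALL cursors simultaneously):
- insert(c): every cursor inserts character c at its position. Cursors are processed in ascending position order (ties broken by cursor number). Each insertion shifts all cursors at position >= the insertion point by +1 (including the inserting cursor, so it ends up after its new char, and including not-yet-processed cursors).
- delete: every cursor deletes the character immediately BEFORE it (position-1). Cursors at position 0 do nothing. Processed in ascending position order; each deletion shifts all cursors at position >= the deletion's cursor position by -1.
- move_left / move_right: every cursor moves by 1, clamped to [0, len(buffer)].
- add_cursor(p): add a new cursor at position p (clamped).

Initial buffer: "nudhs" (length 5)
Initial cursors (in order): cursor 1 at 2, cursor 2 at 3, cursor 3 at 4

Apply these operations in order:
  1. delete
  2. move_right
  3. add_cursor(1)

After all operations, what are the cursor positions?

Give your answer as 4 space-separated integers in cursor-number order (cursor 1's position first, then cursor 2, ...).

Answer: 2 2 2 1

Derivation:
After op 1 (delete): buffer="ns" (len 2), cursors c1@1 c2@1 c3@1, authorship ..
After op 2 (move_right): buffer="ns" (len 2), cursors c1@2 c2@2 c3@2, authorship ..
After op 3 (add_cursor(1)): buffer="ns" (len 2), cursors c4@1 c1@2 c2@2 c3@2, authorship ..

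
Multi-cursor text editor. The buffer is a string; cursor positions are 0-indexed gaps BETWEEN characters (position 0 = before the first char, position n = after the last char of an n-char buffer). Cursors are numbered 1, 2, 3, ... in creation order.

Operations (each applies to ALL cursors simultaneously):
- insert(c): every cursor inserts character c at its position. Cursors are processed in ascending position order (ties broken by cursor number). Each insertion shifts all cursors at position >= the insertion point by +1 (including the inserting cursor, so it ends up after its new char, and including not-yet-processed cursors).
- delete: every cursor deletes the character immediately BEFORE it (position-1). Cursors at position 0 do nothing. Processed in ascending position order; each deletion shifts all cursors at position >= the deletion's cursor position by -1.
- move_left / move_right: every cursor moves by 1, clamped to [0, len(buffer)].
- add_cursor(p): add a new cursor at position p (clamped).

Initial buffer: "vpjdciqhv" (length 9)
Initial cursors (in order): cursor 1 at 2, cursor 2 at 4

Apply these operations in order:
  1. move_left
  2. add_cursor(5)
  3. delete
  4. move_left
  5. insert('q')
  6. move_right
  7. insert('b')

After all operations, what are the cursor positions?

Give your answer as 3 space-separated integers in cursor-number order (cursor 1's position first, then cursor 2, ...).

After op 1 (move_left): buffer="vpjdciqhv" (len 9), cursors c1@1 c2@3, authorship .........
After op 2 (add_cursor(5)): buffer="vpjdciqhv" (len 9), cursors c1@1 c2@3 c3@5, authorship .........
After op 3 (delete): buffer="pdiqhv" (len 6), cursors c1@0 c2@1 c3@2, authorship ......
After op 4 (move_left): buffer="pdiqhv" (len 6), cursors c1@0 c2@0 c3@1, authorship ......
After op 5 (insert('q')): buffer="qqpqdiqhv" (len 9), cursors c1@2 c2@2 c3@4, authorship 12.3.....
After op 6 (move_right): buffer="qqpqdiqhv" (len 9), cursors c1@3 c2@3 c3@5, authorship 12.3.....
After op 7 (insert('b')): buffer="qqpbbqdbiqhv" (len 12), cursors c1@5 c2@5 c3@8, authorship 12.123.3....

Answer: 5 5 8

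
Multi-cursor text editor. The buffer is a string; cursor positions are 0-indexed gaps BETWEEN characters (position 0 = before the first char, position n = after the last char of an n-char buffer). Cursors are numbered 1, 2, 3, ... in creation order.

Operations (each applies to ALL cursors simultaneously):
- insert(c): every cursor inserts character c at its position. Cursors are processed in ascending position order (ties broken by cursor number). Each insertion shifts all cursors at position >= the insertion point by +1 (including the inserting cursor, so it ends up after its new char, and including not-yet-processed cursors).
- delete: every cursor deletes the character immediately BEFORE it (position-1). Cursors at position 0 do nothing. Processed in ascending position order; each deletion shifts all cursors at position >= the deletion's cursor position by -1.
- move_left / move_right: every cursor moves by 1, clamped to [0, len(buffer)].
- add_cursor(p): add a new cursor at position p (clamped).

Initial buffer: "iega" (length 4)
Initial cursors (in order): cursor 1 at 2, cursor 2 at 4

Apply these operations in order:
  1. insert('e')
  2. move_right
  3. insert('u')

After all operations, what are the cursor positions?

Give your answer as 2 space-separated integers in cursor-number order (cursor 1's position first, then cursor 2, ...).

After op 1 (insert('e')): buffer="ieegae" (len 6), cursors c1@3 c2@6, authorship ..1..2
After op 2 (move_right): buffer="ieegae" (len 6), cursors c1@4 c2@6, authorship ..1..2
After op 3 (insert('u')): buffer="ieeguaeu" (len 8), cursors c1@5 c2@8, authorship ..1.1.22

Answer: 5 8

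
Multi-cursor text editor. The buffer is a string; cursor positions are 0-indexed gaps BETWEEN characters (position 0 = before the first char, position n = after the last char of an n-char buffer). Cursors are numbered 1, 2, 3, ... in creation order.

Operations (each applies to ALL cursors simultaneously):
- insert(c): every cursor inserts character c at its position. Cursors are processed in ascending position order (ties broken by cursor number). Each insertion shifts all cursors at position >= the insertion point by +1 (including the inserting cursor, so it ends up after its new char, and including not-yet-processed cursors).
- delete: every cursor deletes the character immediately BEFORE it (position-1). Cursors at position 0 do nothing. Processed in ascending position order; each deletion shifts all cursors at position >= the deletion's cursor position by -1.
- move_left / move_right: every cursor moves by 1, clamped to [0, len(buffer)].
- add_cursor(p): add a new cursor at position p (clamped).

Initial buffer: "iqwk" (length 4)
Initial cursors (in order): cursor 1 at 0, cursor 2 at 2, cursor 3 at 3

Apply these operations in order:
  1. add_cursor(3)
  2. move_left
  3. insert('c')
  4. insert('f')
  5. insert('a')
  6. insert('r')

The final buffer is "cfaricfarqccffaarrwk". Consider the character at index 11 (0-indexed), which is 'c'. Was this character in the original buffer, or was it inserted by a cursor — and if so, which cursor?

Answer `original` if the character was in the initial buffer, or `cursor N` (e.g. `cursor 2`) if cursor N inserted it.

After op 1 (add_cursor(3)): buffer="iqwk" (len 4), cursors c1@0 c2@2 c3@3 c4@3, authorship ....
After op 2 (move_left): buffer="iqwk" (len 4), cursors c1@0 c2@1 c3@2 c4@2, authorship ....
After op 3 (insert('c')): buffer="cicqccwk" (len 8), cursors c1@1 c2@3 c3@6 c4@6, authorship 1.2.34..
After op 4 (insert('f')): buffer="cficfqccffwk" (len 12), cursors c1@2 c2@5 c3@10 c4@10, authorship 11.22.3434..
After op 5 (insert('a')): buffer="cfaicfaqccffaawk" (len 16), cursors c1@3 c2@7 c3@14 c4@14, authorship 111.222.343434..
After op 6 (insert('r')): buffer="cfaricfarqccffaarrwk" (len 20), cursors c1@4 c2@9 c3@18 c4@18, authorship 1111.2222.34343434..
Authorship (.=original, N=cursor N): 1 1 1 1 . 2 2 2 2 . 3 4 3 4 3 4 3 4 . .
Index 11: author = 4

Answer: cursor 4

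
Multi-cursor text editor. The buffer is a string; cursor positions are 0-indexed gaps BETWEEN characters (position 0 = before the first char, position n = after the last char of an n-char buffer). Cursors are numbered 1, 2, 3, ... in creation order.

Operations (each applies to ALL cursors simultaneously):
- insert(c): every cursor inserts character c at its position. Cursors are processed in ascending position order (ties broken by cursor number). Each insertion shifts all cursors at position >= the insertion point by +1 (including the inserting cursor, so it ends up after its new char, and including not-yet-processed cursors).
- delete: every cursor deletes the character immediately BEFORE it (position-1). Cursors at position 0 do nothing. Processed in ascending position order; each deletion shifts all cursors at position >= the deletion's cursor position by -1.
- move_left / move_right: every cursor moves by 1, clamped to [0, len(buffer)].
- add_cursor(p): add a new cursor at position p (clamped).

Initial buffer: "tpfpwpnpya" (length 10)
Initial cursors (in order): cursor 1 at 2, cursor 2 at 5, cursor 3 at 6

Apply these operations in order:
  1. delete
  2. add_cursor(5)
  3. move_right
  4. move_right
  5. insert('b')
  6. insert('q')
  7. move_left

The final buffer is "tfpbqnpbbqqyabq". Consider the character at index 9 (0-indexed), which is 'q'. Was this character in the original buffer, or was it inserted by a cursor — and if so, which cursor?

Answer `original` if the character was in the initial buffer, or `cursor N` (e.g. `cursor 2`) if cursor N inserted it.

After op 1 (delete): buffer="tfpnpya" (len 7), cursors c1@1 c2@3 c3@3, authorship .......
After op 2 (add_cursor(5)): buffer="tfpnpya" (len 7), cursors c1@1 c2@3 c3@3 c4@5, authorship .......
After op 3 (move_right): buffer="tfpnpya" (len 7), cursors c1@2 c2@4 c3@4 c4@6, authorship .......
After op 4 (move_right): buffer="tfpnpya" (len 7), cursors c1@3 c2@5 c3@5 c4@7, authorship .......
After op 5 (insert('b')): buffer="tfpbnpbbyab" (len 11), cursors c1@4 c2@8 c3@8 c4@11, authorship ...1..23..4
After op 6 (insert('q')): buffer="tfpbqnpbbqqyabq" (len 15), cursors c1@5 c2@11 c3@11 c4@15, authorship ...11..2323..44
After op 7 (move_left): buffer="tfpbqnpbbqqyabq" (len 15), cursors c1@4 c2@10 c3@10 c4@14, authorship ...11..2323..44
Authorship (.=original, N=cursor N): . . . 1 1 . . 2 3 2 3 . . 4 4
Index 9: author = 2

Answer: cursor 2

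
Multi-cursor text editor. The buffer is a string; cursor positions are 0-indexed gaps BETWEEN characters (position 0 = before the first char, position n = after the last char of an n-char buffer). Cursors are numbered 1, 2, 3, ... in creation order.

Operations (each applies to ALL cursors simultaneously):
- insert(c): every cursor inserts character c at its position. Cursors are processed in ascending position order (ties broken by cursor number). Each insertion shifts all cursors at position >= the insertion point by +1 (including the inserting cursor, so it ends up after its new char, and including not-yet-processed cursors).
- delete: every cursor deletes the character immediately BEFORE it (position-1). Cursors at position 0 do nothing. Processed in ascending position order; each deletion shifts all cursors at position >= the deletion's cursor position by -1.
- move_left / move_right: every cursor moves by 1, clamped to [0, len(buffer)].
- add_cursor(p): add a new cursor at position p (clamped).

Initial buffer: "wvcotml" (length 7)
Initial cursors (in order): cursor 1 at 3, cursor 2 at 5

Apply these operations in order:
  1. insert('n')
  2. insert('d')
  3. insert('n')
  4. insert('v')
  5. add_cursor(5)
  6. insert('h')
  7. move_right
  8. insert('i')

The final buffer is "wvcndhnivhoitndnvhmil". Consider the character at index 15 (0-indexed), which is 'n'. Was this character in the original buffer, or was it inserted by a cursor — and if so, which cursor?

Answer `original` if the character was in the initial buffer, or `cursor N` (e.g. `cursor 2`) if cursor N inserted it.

After op 1 (insert('n')): buffer="wvcnotnml" (len 9), cursors c1@4 c2@7, authorship ...1..2..
After op 2 (insert('d')): buffer="wvcndotndml" (len 11), cursors c1@5 c2@9, authorship ...11..22..
After op 3 (insert('n')): buffer="wvcndnotndnml" (len 13), cursors c1@6 c2@11, authorship ...111..222..
After op 4 (insert('v')): buffer="wvcndnvotndnvml" (len 15), cursors c1@7 c2@13, authorship ...1111..2222..
After op 5 (add_cursor(5)): buffer="wvcndnvotndnvml" (len 15), cursors c3@5 c1@7 c2@13, authorship ...1111..2222..
After op 6 (insert('h')): buffer="wvcndhnvhotndnvhml" (len 18), cursors c3@6 c1@9 c2@16, authorship ...113111..22222..
After op 7 (move_right): buffer="wvcndhnvhotndnvhml" (len 18), cursors c3@7 c1@10 c2@17, authorship ...113111..22222..
After op 8 (insert('i')): buffer="wvcndhnivhoitndnvhmil" (len 21), cursors c3@8 c1@12 c2@20, authorship ...1131311.1.22222.2.
Authorship (.=original, N=cursor N): . . . 1 1 3 1 3 1 1 . 1 . 2 2 2 2 2 . 2 .
Index 15: author = 2

Answer: cursor 2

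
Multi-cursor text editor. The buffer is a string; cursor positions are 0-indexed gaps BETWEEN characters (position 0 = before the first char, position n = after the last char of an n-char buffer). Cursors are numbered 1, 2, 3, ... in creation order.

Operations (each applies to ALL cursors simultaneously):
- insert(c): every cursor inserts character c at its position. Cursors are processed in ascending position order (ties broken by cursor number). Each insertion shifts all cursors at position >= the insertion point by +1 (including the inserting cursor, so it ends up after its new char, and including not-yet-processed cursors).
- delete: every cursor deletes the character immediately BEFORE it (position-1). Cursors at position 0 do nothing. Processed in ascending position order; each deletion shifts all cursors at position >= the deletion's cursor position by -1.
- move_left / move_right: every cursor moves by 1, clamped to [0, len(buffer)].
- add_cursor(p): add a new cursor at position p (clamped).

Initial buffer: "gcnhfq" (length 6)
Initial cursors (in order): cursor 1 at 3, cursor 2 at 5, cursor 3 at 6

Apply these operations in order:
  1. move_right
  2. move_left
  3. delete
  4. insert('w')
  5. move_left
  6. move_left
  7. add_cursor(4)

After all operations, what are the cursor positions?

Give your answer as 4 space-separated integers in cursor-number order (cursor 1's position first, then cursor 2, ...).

Answer: 3 3 3 4

Derivation:
After op 1 (move_right): buffer="gcnhfq" (len 6), cursors c1@4 c2@6 c3@6, authorship ......
After op 2 (move_left): buffer="gcnhfq" (len 6), cursors c1@3 c2@5 c3@5, authorship ......
After op 3 (delete): buffer="gcq" (len 3), cursors c1@2 c2@2 c3@2, authorship ...
After op 4 (insert('w')): buffer="gcwwwq" (len 6), cursors c1@5 c2@5 c3@5, authorship ..123.
After op 5 (move_left): buffer="gcwwwq" (len 6), cursors c1@4 c2@4 c3@4, authorship ..123.
After op 6 (move_left): buffer="gcwwwq" (len 6), cursors c1@3 c2@3 c3@3, authorship ..123.
After op 7 (add_cursor(4)): buffer="gcwwwq" (len 6), cursors c1@3 c2@3 c3@3 c4@4, authorship ..123.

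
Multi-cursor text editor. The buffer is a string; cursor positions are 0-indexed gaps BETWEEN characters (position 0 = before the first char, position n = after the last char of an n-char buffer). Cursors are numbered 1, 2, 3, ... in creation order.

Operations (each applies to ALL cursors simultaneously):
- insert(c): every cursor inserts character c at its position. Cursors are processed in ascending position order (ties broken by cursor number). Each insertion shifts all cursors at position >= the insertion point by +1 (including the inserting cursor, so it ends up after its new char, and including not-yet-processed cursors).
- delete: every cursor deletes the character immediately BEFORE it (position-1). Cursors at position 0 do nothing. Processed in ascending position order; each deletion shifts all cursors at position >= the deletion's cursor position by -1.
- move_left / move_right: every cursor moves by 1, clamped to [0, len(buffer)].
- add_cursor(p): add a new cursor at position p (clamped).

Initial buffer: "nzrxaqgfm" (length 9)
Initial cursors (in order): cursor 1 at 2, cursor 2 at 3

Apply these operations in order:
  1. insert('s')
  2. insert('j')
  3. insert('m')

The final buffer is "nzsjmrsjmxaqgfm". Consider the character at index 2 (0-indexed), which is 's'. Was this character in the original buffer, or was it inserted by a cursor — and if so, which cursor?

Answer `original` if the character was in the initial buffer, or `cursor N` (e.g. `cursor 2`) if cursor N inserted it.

After op 1 (insert('s')): buffer="nzsrsxaqgfm" (len 11), cursors c1@3 c2@5, authorship ..1.2......
After op 2 (insert('j')): buffer="nzsjrsjxaqgfm" (len 13), cursors c1@4 c2@7, authorship ..11.22......
After op 3 (insert('m')): buffer="nzsjmrsjmxaqgfm" (len 15), cursors c1@5 c2@9, authorship ..111.222......
Authorship (.=original, N=cursor N): . . 1 1 1 . 2 2 2 . . . . . .
Index 2: author = 1

Answer: cursor 1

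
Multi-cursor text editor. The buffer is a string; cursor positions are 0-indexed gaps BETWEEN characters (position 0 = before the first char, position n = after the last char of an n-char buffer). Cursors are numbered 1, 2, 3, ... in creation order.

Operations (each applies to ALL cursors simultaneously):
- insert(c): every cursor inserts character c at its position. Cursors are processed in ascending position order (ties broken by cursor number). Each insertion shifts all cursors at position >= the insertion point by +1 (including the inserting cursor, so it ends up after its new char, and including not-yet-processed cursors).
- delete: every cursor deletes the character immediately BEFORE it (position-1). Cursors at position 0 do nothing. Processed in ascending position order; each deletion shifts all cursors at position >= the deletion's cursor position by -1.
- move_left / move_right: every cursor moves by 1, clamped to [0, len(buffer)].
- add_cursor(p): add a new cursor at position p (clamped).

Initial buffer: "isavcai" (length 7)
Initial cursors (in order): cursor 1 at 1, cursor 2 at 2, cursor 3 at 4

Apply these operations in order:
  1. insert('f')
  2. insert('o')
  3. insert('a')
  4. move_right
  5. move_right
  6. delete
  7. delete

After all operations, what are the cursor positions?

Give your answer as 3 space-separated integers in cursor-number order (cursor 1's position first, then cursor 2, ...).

After op 1 (insert('f')): buffer="ifsfavfcai" (len 10), cursors c1@2 c2@4 c3@7, authorship .1.2..3...
After op 2 (insert('o')): buffer="ifosfoavfocai" (len 13), cursors c1@3 c2@6 c3@10, authorship .11.22..33...
After op 3 (insert('a')): buffer="ifoasfoaavfoacai" (len 16), cursors c1@4 c2@8 c3@13, authorship .111.222..333...
After op 4 (move_right): buffer="ifoasfoaavfoacai" (len 16), cursors c1@5 c2@9 c3@14, authorship .111.222..333...
After op 5 (move_right): buffer="ifoasfoaavfoacai" (len 16), cursors c1@6 c2@10 c3@15, authorship .111.222..333...
After op 6 (delete): buffer="ifoasoaafoaci" (len 13), cursors c1@5 c2@8 c3@12, authorship .111.22.333..
After op 7 (delete): buffer="ifoaoafoai" (len 10), cursors c1@4 c2@6 c3@9, authorship .11122333.

Answer: 4 6 9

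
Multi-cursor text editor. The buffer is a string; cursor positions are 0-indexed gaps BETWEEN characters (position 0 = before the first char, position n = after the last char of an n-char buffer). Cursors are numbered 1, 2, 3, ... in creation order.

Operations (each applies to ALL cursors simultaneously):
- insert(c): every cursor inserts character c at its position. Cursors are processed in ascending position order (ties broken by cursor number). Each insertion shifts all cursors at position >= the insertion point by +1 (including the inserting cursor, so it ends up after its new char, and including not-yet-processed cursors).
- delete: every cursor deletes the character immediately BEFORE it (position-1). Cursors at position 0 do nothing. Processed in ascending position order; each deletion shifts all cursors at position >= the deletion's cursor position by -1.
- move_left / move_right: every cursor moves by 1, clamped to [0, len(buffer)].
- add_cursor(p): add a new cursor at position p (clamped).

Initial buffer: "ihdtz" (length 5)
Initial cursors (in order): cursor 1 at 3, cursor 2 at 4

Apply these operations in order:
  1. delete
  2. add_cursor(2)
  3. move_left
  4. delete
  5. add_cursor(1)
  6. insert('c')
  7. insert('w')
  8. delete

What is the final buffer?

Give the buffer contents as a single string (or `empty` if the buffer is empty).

Answer: ccchcz

Derivation:
After op 1 (delete): buffer="ihz" (len 3), cursors c1@2 c2@2, authorship ...
After op 2 (add_cursor(2)): buffer="ihz" (len 3), cursors c1@2 c2@2 c3@2, authorship ...
After op 3 (move_left): buffer="ihz" (len 3), cursors c1@1 c2@1 c3@1, authorship ...
After op 4 (delete): buffer="hz" (len 2), cursors c1@0 c2@0 c3@0, authorship ..
After op 5 (add_cursor(1)): buffer="hz" (len 2), cursors c1@0 c2@0 c3@0 c4@1, authorship ..
After op 6 (insert('c')): buffer="ccchcz" (len 6), cursors c1@3 c2@3 c3@3 c4@5, authorship 123.4.
After op 7 (insert('w')): buffer="cccwwwhcwz" (len 10), cursors c1@6 c2@6 c3@6 c4@9, authorship 123123.44.
After op 8 (delete): buffer="ccchcz" (len 6), cursors c1@3 c2@3 c3@3 c4@5, authorship 123.4.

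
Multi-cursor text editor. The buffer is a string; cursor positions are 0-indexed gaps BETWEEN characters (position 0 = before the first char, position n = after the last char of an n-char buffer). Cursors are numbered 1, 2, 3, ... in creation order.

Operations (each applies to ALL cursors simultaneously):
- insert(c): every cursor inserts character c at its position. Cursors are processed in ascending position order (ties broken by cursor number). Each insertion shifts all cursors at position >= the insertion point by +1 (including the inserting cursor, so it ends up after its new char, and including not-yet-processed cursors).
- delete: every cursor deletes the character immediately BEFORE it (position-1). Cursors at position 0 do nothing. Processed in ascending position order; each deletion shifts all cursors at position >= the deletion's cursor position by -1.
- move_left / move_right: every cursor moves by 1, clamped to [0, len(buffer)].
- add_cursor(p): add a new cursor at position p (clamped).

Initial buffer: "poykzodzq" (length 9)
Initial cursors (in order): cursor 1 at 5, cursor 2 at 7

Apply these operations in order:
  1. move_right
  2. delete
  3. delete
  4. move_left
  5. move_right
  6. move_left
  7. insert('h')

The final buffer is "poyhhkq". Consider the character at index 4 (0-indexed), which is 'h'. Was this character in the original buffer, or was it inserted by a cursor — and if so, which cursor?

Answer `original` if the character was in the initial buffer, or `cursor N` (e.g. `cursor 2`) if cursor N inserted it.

After op 1 (move_right): buffer="poykzodzq" (len 9), cursors c1@6 c2@8, authorship .........
After op 2 (delete): buffer="poykzdq" (len 7), cursors c1@5 c2@6, authorship .......
After op 3 (delete): buffer="poykq" (len 5), cursors c1@4 c2@4, authorship .....
After op 4 (move_left): buffer="poykq" (len 5), cursors c1@3 c2@3, authorship .....
After op 5 (move_right): buffer="poykq" (len 5), cursors c1@4 c2@4, authorship .....
After op 6 (move_left): buffer="poykq" (len 5), cursors c1@3 c2@3, authorship .....
After op 7 (insert('h')): buffer="poyhhkq" (len 7), cursors c1@5 c2@5, authorship ...12..
Authorship (.=original, N=cursor N): . . . 1 2 . .
Index 4: author = 2

Answer: cursor 2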